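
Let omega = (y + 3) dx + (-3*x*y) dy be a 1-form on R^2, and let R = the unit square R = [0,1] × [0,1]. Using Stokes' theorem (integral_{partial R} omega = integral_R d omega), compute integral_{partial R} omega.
integral_(partial R) omega = -5/2

Stokes: integral_partial_R omega = integral_R d omega with d omega = (∂Q/∂x - ∂P/∂y) dx ∧ dy.
  ∂Q/∂x = -3*y
  ∂P/∂y = 1
  integrand = ∂Q/∂x - ∂P/∂y = -3*y - 1.
Integrating over R: integral_0^1 integral_0^1 (-3*y - 1) dx dy = -5/2.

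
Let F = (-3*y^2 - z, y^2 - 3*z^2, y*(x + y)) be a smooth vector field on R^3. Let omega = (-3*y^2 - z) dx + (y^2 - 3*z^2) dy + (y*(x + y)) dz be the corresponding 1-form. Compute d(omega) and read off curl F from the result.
d(omega) = (x + 2*y + 6*z) dy ∧ dz + (-y - 1) dz ∧ dx + (6*y) dx ∧ dy; curl F = (x + 2*y + 6*z, -y - 1, 6*y)

d omega = sum_{i<j} (∂f_j/∂x_i - ∂f_i/∂x_j) dx_i ∧ dx_j. Under the identification (dy ∧ dz, dz ∧ dx, dx ∧ dy) ↔ (e_x, e_y, e_z), the coefficients are exactly the components of curl F. Compute:
  ∂R/∂y - ∂Q/∂z = (x + 2*y) - (-6*z) = x + 2*y + 6*z
  ∂P/∂z - ∂R/∂x = (-1) - (y) = -y - 1
  ∂Q/∂x - ∂P/∂y = (0) - (-6*y) = 6*y.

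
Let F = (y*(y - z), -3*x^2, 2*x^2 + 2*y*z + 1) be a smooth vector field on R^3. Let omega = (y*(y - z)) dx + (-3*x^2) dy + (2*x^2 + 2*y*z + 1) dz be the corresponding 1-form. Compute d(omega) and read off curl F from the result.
d(omega) = (2*z) dy ∧ dz + (-4*x - y) dz ∧ dx + (-6*x - 2*y + z) dx ∧ dy; curl F = (2*z, -4*x - y, -6*x - 2*y + z)

d omega = sum_{i<j} (∂f_j/∂x_i - ∂f_i/∂x_j) dx_i ∧ dx_j. Under the identification (dy ∧ dz, dz ∧ dx, dx ∧ dy) ↔ (e_x, e_y, e_z), the coefficients are exactly the components of curl F. Compute:
  ∂R/∂y - ∂Q/∂z = (2*z) - (0) = 2*z
  ∂P/∂z - ∂R/∂x = (-y) - (4*x) = -4*x - y
  ∂Q/∂x - ∂P/∂y = (-6*x) - (2*y - z) = -6*x - 2*y + z.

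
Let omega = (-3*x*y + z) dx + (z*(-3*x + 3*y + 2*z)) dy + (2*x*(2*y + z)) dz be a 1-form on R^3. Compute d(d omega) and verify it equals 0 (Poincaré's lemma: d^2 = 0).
d(d omega) = 0

Step 1: d omega = sum_{i<j} (∂f_j/∂x_i - ∂f_i/∂x_j) dx_i ∧ dx_j:
  coeff of dx ∧ dy: 3*x - 3*z
  coeff of dx ∧ dz: 4*y + 2*z - 1
  coeff of dy ∧ dz: 7*x - 3*y - 4*z
Step 2: Apply d again to each 2-form coefficient. The only possible 3-form in R^3 is dx ∧ dy ∧ dz, with coefficient
  ∂(coeff of dy∧dz)/∂x - ∂(coeff of dx∧dz)/∂y + ∂(coeff of dx∧dy)/∂z
  = ∂/∂x (7*x - 3*y - 4*z) - ∂/∂y (4*y + 2*z - 1) + ∂/∂z (3*x - 3*z).
Each of these terms simplifies to sums of mixed partials that cancel in pairs. The result is 0 (by equality of mixed partials for smooth functions — Schwarz / Clairaut).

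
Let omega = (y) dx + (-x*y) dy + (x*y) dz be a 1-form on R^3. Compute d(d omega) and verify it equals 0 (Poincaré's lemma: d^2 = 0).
d(d omega) = 0

Step 1: d omega = sum_{i<j} (∂f_j/∂x_i - ∂f_i/∂x_j) dx_i ∧ dx_j:
  coeff of dx ∧ dy: -y - 1
  coeff of dx ∧ dz: y
  coeff of dy ∧ dz: x
Step 2: Apply d again to each 2-form coefficient. The only possible 3-form in R^3 is dx ∧ dy ∧ dz, with coefficient
  ∂(coeff of dy∧dz)/∂x - ∂(coeff of dx∧dz)/∂y + ∂(coeff of dx∧dy)/∂z
  = ∂/∂x (x) - ∂/∂y (y) + ∂/∂z (-y - 1).
Each of these terms simplifies to sums of mixed partials that cancel in pairs. The result is 0 (by equality of mixed partials for smooth functions — Schwarz / Clairaut).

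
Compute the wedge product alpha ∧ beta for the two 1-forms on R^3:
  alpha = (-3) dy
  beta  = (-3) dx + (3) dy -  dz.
alpha ∧ beta = (-9) dx ∧ dy + (3) dy ∧ dz

Distribute the wedge, using dx_i ∧ dx_j = -dx_j ∧ dx_i and dx_i ∧ dx_i = 0. For each pair (i, j) with i < j, the coefficient of dx_i ∧ dx_j in alpha ∧ beta is (alpha_i * beta_j - alpha_j * beta_i). Collecting: alpha ∧ beta = (-9) dx ∧ dy + (3) dy ∧ dz.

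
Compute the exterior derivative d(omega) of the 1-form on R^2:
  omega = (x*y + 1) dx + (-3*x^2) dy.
d(omega) = (-7*x) dx ∧ dy

For a 1-form omega = sum_i f_i dx_i, the exterior derivative is
  d(omega) = sum_{i < j} (∂f_j/∂x_i - ∂f_i/∂x_j) dx_i ∧ dx_j.
  coefficient of dx ∧ dy: ∂f_2/∂x - ∂f_1/∂y = ∂(-3*x^2)/∂x - ∂(x*y + 1)/∂y = -7*x
Assembling: d(omega) = (-7*x) dx ∧ dy.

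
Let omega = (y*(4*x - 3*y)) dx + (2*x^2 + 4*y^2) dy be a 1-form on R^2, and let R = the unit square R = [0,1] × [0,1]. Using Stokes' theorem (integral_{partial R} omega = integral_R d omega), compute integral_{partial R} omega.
integral_(partial R) omega = 3

Stokes: integral_partial_R omega = integral_R d omega with d omega = (∂Q/∂x - ∂P/∂y) dx ∧ dy.
  ∂Q/∂x = 4*x
  ∂P/∂y = 4*x - 6*y
  integrand = ∂Q/∂x - ∂P/∂y = 6*y.
Integrating over R: integral_0^1 integral_0^1 (6*y) dx dy = 3.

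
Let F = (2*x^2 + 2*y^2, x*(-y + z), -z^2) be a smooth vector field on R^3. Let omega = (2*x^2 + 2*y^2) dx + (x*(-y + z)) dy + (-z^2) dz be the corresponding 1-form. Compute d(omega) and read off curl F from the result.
d(omega) = (-x) dy ∧ dz + (0) dz ∧ dx + (-5*y + z) dx ∧ dy; curl F = (-x, 0, -5*y + z)

d omega = sum_{i<j} (∂f_j/∂x_i - ∂f_i/∂x_j) dx_i ∧ dx_j. Under the identification (dy ∧ dz, dz ∧ dx, dx ∧ dy) ↔ (e_x, e_y, e_z), the coefficients are exactly the components of curl F. Compute:
  ∂R/∂y - ∂Q/∂z = (0) - (x) = -x
  ∂P/∂z - ∂R/∂x = (0) - (0) = 0
  ∂Q/∂x - ∂P/∂y = (-y + z) - (4*y) = -5*y + z.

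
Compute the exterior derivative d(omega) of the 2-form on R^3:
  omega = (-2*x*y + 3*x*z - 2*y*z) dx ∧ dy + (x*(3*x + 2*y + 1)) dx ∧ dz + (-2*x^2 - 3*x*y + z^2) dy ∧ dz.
d(omega) = (-3*x - 5*y) dx ∧ dy ∧ dz

For a 2-form omega = sum_{i<j} g_{ij} dx_i ∧ dx_j, the exterior derivative is
  d(omega) = sum_{i<j} d(g_{ij}) ∧ dx_i ∧ dx_j = sum_{i<j, k} (∂g_{ij}/∂x_k) dx_k ∧ dx_i ∧ dx_j.
Expand each term, using dx_k ∧ dx_i ∧ dx_j = sgn(permutation) dx_{(a)} ∧ dx_{(b)} ∧ dx_{(c)} with (a < b < c) sorted:
  d(-2*x*y + 3*x*z - 2*y*z) includes (∂/∂z)(-2*x*y + 3*x*z - 2*y*z) dz = (3*x - 2*y) dz, which multiplied by dx ∧ dy gives (3*x - 2*y) dx ∧ dy ∧ dz
  d(x*(3*x + 2*y + 1)) includes (∂/∂y)(x*(3*x + 2*y + 1)) dy = (2*x) dy, which multiplied by dx ∧ dz gives (-2*x) dx ∧ dy ∧ dz
  d(-2*x^2 - 3*x*y + z^2) includes (∂/∂x)(-2*x^2 - 3*x*y + z^2) dx = (-4*x - 3*y) dx, which multiplied by dy ∧ dz gives (-4*x - 3*y) dx ∧ dy ∧ dz
Collecting like 3-forms: d(omega) = (-3*x - 5*y) dx ∧ dy ∧ dz.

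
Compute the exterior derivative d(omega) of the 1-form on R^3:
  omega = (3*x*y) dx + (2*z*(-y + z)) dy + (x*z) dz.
d(omega) = (-3*x) dx ∧ dy + (z) dx ∧ dz + (2*y - 4*z) dy ∧ dz

For a 1-form omega = sum_i f_i dx_i, the exterior derivative is
  d(omega) = sum_{i < j} (∂f_j/∂x_i - ∂f_i/∂x_j) dx_i ∧ dx_j.
  coefficient of dx ∧ dy: ∂f_2/∂x - ∂f_1/∂y = ∂(2*z*(-y + z))/∂x - ∂(3*x*y)/∂y = -3*x
  coefficient of dx ∧ dz: ∂f_3/∂x - ∂f_1/∂z = ∂(x*z)/∂x - ∂(3*x*y)/∂z = z
  coefficient of dy ∧ dz: ∂f_3/∂y - ∂f_2/∂z = ∂(x*z)/∂y - ∂(2*z*(-y + z))/∂z = 2*y - 4*z
Assembling: d(omega) = (-3*x) dx ∧ dy + (z) dx ∧ dz + (2*y - 4*z) dy ∧ dz.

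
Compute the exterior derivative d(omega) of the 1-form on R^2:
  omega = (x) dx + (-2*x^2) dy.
d(omega) = (-4*x) dx ∧ dy

For a 1-form omega = sum_i f_i dx_i, the exterior derivative is
  d(omega) = sum_{i < j} (∂f_j/∂x_i - ∂f_i/∂x_j) dx_i ∧ dx_j.
  coefficient of dx ∧ dy: ∂f_2/∂x - ∂f_1/∂y = ∂(-2*x^2)/∂x - ∂(x)/∂y = -4*x
Assembling: d(omega) = (-4*x) dx ∧ dy.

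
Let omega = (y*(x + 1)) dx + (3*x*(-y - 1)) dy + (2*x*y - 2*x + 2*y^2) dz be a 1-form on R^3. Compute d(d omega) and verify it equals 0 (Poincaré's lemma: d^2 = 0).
d(d omega) = 0

Step 1: d omega = sum_{i<j} (∂f_j/∂x_i - ∂f_i/∂x_j) dx_i ∧ dx_j:
  coeff of dx ∧ dy: -x - 3*y - 4
  coeff of dx ∧ dz: 2*y - 2
  coeff of dy ∧ dz: 2*x + 4*y
Step 2: Apply d again to each 2-form coefficient. The only possible 3-form in R^3 is dx ∧ dy ∧ dz, with coefficient
  ∂(coeff of dy∧dz)/∂x - ∂(coeff of dx∧dz)/∂y + ∂(coeff of dx∧dy)/∂z
  = ∂/∂x (2*x + 4*y) - ∂/∂y (2*y - 2) + ∂/∂z (-x - 3*y - 4).
Each of these terms simplifies to sums of mixed partials that cancel in pairs. The result is 0 (by equality of mixed partials for smooth functions — Schwarz / Clairaut).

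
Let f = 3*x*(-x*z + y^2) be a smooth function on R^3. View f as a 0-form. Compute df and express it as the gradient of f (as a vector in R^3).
df = (-6*x*z + 3*y^2) dx + (6*x*y) dy + (-3*x^2) dz; grad f = (-6*x*z + 3*y^2, 6*x*y, -3*x^2)

For a 0-form f, d f = (∂f/∂x) dx + (∂f/∂y) dy + (∂f/∂z) dz. The components of the vector representation are exactly the entries of grad f in Cartesian coordinates:
  ∂f/∂x = -6*x*z + 3*y^2
  ∂f/∂y = 6*x*y
  ∂f/∂z = -3*x^2.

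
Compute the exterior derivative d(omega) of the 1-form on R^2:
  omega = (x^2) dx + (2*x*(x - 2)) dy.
d(omega) = (4*x - 4) dx ∧ dy

For a 1-form omega = sum_i f_i dx_i, the exterior derivative is
  d(omega) = sum_{i < j} (∂f_j/∂x_i - ∂f_i/∂x_j) dx_i ∧ dx_j.
  coefficient of dx ∧ dy: ∂f_2/∂x - ∂f_1/∂y = ∂(2*x*(x - 2))/∂x - ∂(x^2)/∂y = 4*x - 4
Assembling: d(omega) = (4*x - 4) dx ∧ dy.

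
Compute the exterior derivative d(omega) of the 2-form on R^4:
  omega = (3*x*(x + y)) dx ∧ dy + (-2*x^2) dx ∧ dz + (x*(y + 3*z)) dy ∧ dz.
d(omega) = (y + 3*z) dx ∧ dy ∧ dz

For a 2-form omega = sum_{i<j} g_{ij} dx_i ∧ dx_j, the exterior derivative is
  d(omega) = sum_{i<j} d(g_{ij}) ∧ dx_i ∧ dx_j = sum_{i<j, k} (∂g_{ij}/∂x_k) dx_k ∧ dx_i ∧ dx_j.
Expand each term, using dx_k ∧ dx_i ∧ dx_j = sgn(permutation) dx_{(a)} ∧ dx_{(b)} ∧ dx_{(c)} with (a < b < c) sorted:
  d(x*(y + 3*z)) includes (∂/∂x)(x*(y + 3*z)) dx = (y + 3*z) dx, which multiplied by dy ∧ dz gives (y + 3*z) dx ∧ dy ∧ dz
Collecting like 3-forms: d(omega) = (y + 3*z) dx ∧ dy ∧ dz.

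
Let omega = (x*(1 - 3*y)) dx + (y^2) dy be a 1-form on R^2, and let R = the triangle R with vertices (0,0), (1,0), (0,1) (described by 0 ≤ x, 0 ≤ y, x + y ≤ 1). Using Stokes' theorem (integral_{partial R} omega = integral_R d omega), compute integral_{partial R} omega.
integral_(partial R) omega = 1/2

Stokes: integral_partial_R omega = integral_R d omega with d omega = (∂Q/∂x - ∂P/∂y) dx ∧ dy.
  ∂Q/∂x = 0
  ∂P/∂y = -3*x
  integrand = ∂Q/∂x - ∂P/∂y = 3*x.
Integrating over R: integral_0^1 integral_0^{1-x} (3*x) dy dx = 1/2.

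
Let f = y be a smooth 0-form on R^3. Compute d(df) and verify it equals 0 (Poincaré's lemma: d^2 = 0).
d(df) = 0

Step 1: df = sum_i (∂f/∂x_i) dx_i = (0) dx + (1) dy + (0) dz.
Step 2: Apply d again. Using the 1-form formula, the coefficient of dx ∧ dy in d(df) is ∂^2 f/∂x ∂y - ∂^2 f/∂y ∂x = (0) - (0) = 0 (equality of mixed partials for smooth f).
Similarly for dx ∧ dz and dy ∧ dz — all coefficients vanish. So d(df) = 0.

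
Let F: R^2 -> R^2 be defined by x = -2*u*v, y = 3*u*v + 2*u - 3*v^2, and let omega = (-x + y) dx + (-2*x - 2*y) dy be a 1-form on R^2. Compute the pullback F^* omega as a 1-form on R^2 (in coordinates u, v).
F^* omega = (-16*u*v^2 - 20*u*v - 8*u + 24*v^3 + 12*v^2) du + (-16*u^2*v - 16*u^2 + 36*u*v^2 + 24*u*v - 36*v^3) dv

Using F^*(f dg) = (f ∘ F) d(g ∘ F), substitute each coordinate x_i by F_i(u, v) in f_i, and replace dx_i by d F_i = (∂F_i/∂u) du + (∂F_i/∂v) dv.
  For the x component: f_1(F) = 5*u*v + 2*u - 3*v^2; d F_1 = (-2*v) du + (-2*u) dv
  For the y component: f_2(F) = -2*u*v - 4*u + 6*v^2; d F_2 = (3*v + 2) du + (3*u - 6*v) dv
Combining and collecting du, dv coefficients:
  coeff of du: -16*u*v^2 - 20*u*v - 8*u + 24*v^3 + 12*v^2
  coeff of dv: -16*u^2*v - 16*u^2 + 36*u*v^2 + 24*u*v - 36*v^3
F^* omega = (-16*u*v^2 - 20*u*v - 8*u + 24*v^3 + 12*v^2) du + (-16*u^2*v - 16*u^2 + 36*u*v^2 + 24*u*v - 36*v^3) dv.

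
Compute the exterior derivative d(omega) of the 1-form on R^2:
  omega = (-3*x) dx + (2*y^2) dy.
d(omega) = 0

For a 1-form omega = sum_i f_i dx_i, the exterior derivative is
  d(omega) = sum_{i < j} (∂f_j/∂x_i - ∂f_i/∂x_j) dx_i ∧ dx_j.

Assembling: d(omega) = 0.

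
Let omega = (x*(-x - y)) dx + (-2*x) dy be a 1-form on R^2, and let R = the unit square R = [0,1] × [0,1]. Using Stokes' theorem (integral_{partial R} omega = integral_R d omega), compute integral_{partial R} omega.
integral_(partial R) omega = -3/2

Stokes: integral_partial_R omega = integral_R d omega with d omega = (∂Q/∂x - ∂P/∂y) dx ∧ dy.
  ∂Q/∂x = -2
  ∂P/∂y = -x
  integrand = ∂Q/∂x - ∂P/∂y = x - 2.
Integrating over R: integral_0^1 integral_0^1 (x - 2) dx dy = -3/2.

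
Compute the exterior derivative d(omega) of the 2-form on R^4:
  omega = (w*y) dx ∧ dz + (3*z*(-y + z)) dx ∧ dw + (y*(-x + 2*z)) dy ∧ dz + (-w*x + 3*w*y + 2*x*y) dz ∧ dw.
d(omega) = (-w - y) dx ∧ dy ∧ dz + (-w + 6*y - 6*z) dx ∧ dz ∧ dw + (3*z) dx ∧ dy ∧ dw + (3*w + 2*x) dy ∧ dz ∧ dw

For a 2-form omega = sum_{i<j} g_{ij} dx_i ∧ dx_j, the exterior derivative is
  d(omega) = sum_{i<j} d(g_{ij}) ∧ dx_i ∧ dx_j = sum_{i<j, k} (∂g_{ij}/∂x_k) dx_k ∧ dx_i ∧ dx_j.
Expand each term, using dx_k ∧ dx_i ∧ dx_j = sgn(permutation) dx_{(a)} ∧ dx_{(b)} ∧ dx_{(c)} with (a < b < c) sorted:
  d(w*y) includes (∂/∂y)(w*y) dy = (w) dy, which multiplied by dx ∧ dz gives (-w) dx ∧ dy ∧ dz
  d(w*y) includes (∂/∂w)(w*y) dw = (y) dw, which multiplied by dx ∧ dz gives (y) dx ∧ dz ∧ dw
  d(3*z*(-y + z)) includes (∂/∂y)(3*z*(-y + z)) dy = (-3*z) dy, which multiplied by dx ∧ dw gives (3*z) dx ∧ dy ∧ dw
  d(3*z*(-y + z)) includes (∂/∂z)(3*z*(-y + z)) dz = (-3*y + 6*z) dz, which multiplied by dx ∧ dw gives (3*y - 6*z) dx ∧ dz ∧ dw
  d(y*(-x + 2*z)) includes (∂/∂x)(y*(-x + 2*z)) dx = (-y) dx, which multiplied by dy ∧ dz gives (-y) dx ∧ dy ∧ dz
  d(-w*x + 3*w*y + 2*x*y) includes (∂/∂x)(-w*x + 3*w*y + 2*x*y) dx = (-w + 2*y) dx, which multiplied by dz ∧ dw gives (-w + 2*y) dx ∧ dz ∧ dw
  d(-w*x + 3*w*y + 2*x*y) includes (∂/∂y)(-w*x + 3*w*y + 2*x*y) dy = (3*w + 2*x) dy, which multiplied by dz ∧ dw gives (3*w + 2*x) dy ∧ dz ∧ dw
Collecting like 3-forms: d(omega) = (-w - y) dx ∧ dy ∧ dz + (-w + 6*y - 6*z) dx ∧ dz ∧ dw + (3*z) dx ∧ dy ∧ dw + (3*w + 2*x) dy ∧ dz ∧ dw.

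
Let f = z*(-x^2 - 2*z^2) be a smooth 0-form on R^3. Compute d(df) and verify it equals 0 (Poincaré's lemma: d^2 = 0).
d(df) = 0

Step 1: df = sum_i (∂f/∂x_i) dx_i = (-2*x*z) dx + (0) dy + (-x^2 - 6*z^2) dz.
Step 2: Apply d again. Using the 1-form formula, the coefficient of dx ∧ dy in d(df) is ∂^2 f/∂x ∂y - ∂^2 f/∂y ∂x = (0) - (0) = 0 (equality of mixed partials for smooth f).
Similarly for dx ∧ dz and dy ∧ dz — all coefficients vanish. So d(df) = 0.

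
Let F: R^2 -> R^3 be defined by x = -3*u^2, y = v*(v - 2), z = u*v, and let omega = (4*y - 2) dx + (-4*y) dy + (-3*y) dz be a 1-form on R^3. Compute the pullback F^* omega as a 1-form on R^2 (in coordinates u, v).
F^* omega = (-24*u*v^2 + 48*u*v + 12*u - 3*v^3 + 6*v^2) du + (v*(-3*u*v + 6*u - 8*v^2 + 24*v - 16)) dv

Using F^*(f dg) = (f ∘ F) d(g ∘ F), substitute each coordinate x_i by F_i(u, v) in f_i, and replace dx_i by d F_i = (∂F_i/∂u) du + (∂F_i/∂v) dv.
  For the x component: f_1(F) = 4*v^2 - 8*v - 2; d F_1 = (-6*u) du + (0) dv
  For the y component: f_2(F) = 4*v*(2 - v); d F_2 = (0) du + (2*v - 2) dv
  For the z component: f_3(F) = 3*v*(2 - v); d F_3 = (v) du + (u) dv
Combining and collecting du, dv coefficients:
  coeff of du: -24*u*v^2 + 48*u*v + 12*u - 3*v^3 + 6*v^2
  coeff of dv: v*(-3*u*v + 6*u - 8*v^2 + 24*v - 16)
F^* omega = (-24*u*v^2 + 48*u*v + 12*u - 3*v^3 + 6*v^2) du + (v*(-3*u*v + 6*u - 8*v^2 + 24*v - 16)) dv.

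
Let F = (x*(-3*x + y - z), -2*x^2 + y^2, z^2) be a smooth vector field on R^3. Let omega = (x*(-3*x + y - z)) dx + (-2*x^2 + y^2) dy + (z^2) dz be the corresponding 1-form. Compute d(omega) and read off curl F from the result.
d(omega) = (0) dy ∧ dz + (-x) dz ∧ dx + (-5*x) dx ∧ dy; curl F = (0, -x, -5*x)

d omega = sum_{i<j} (∂f_j/∂x_i - ∂f_i/∂x_j) dx_i ∧ dx_j. Under the identification (dy ∧ dz, dz ∧ dx, dx ∧ dy) ↔ (e_x, e_y, e_z), the coefficients are exactly the components of curl F. Compute:
  ∂R/∂y - ∂Q/∂z = (0) - (0) = 0
  ∂P/∂z - ∂R/∂x = (-x) - (0) = -x
  ∂Q/∂x - ∂P/∂y = (-4*x) - (x) = -5*x.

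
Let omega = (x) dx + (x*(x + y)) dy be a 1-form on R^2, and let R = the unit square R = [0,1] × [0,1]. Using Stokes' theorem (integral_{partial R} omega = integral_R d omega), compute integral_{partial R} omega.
integral_(partial R) omega = 3/2

Stokes: integral_partial_R omega = integral_R d omega with d omega = (∂Q/∂x - ∂P/∂y) dx ∧ dy.
  ∂Q/∂x = 2*x + y
  ∂P/∂y = 0
  integrand = ∂Q/∂x - ∂P/∂y = 2*x + y.
Integrating over R: integral_0^1 integral_0^1 (2*x + y) dx dy = 3/2.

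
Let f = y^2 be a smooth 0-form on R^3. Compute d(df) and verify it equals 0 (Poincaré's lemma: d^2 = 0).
d(df) = 0

Step 1: df = sum_i (∂f/∂x_i) dx_i = (0) dx + (2*y) dy + (0) dz.
Step 2: Apply d again. Using the 1-form formula, the coefficient of dx ∧ dy in d(df) is ∂^2 f/∂x ∂y - ∂^2 f/∂y ∂x = (0) - (0) = 0 (equality of mixed partials for smooth f).
Similarly for dx ∧ dz and dy ∧ dz — all coefficients vanish. So d(df) = 0.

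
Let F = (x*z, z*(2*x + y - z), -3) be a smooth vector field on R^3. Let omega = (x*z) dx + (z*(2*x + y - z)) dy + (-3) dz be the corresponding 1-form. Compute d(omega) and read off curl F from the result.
d(omega) = (-2*x - y + 2*z) dy ∧ dz + (x) dz ∧ dx + (2*z) dx ∧ dy; curl F = (-2*x - y + 2*z, x, 2*z)

d omega = sum_{i<j} (∂f_j/∂x_i - ∂f_i/∂x_j) dx_i ∧ dx_j. Under the identification (dy ∧ dz, dz ∧ dx, dx ∧ dy) ↔ (e_x, e_y, e_z), the coefficients are exactly the components of curl F. Compute:
  ∂R/∂y - ∂Q/∂z = (0) - (2*x + y - 2*z) = -2*x - y + 2*z
  ∂P/∂z - ∂R/∂x = (x) - (0) = x
  ∂Q/∂x - ∂P/∂y = (2*z) - (0) = 2*z.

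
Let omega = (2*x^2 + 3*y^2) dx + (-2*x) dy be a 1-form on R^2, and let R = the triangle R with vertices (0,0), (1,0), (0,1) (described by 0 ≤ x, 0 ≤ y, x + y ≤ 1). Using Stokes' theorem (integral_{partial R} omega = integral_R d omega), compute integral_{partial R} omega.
integral_(partial R) omega = -2

Stokes: integral_partial_R omega = integral_R d omega with d omega = (∂Q/∂x - ∂P/∂y) dx ∧ dy.
  ∂Q/∂x = -2
  ∂P/∂y = 6*y
  integrand = ∂Q/∂x - ∂P/∂y = -6*y - 2.
Integrating over R: integral_0^1 integral_0^{1-x} (-6*y - 2) dy dx = -2.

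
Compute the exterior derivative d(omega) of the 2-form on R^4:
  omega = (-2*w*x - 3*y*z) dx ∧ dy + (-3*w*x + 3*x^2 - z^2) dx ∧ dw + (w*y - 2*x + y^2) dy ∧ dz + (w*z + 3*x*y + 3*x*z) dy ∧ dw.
d(omega) = (-3*y - 2) dx ∧ dy ∧ dz + (-2*x + 3*y + 3*z) dx ∧ dy ∧ dw + (2*z) dx ∧ dz ∧ dw + (-w - 3*x + y) dy ∧ dz ∧ dw

For a 2-form omega = sum_{i<j} g_{ij} dx_i ∧ dx_j, the exterior derivative is
  d(omega) = sum_{i<j} d(g_{ij}) ∧ dx_i ∧ dx_j = sum_{i<j, k} (∂g_{ij}/∂x_k) dx_k ∧ dx_i ∧ dx_j.
Expand each term, using dx_k ∧ dx_i ∧ dx_j = sgn(permutation) dx_{(a)} ∧ dx_{(b)} ∧ dx_{(c)} with (a < b < c) sorted:
  d(-2*w*x - 3*y*z) includes (∂/∂z)(-2*w*x - 3*y*z) dz = (-3*y) dz, which multiplied by dx ∧ dy gives (-3*y) dx ∧ dy ∧ dz
  d(-2*w*x - 3*y*z) includes (∂/∂w)(-2*w*x - 3*y*z) dw = (-2*x) dw, which multiplied by dx ∧ dy gives (-2*x) dx ∧ dy ∧ dw
  d(-3*w*x + 3*x^2 - z^2) includes (∂/∂z)(-3*w*x + 3*x^2 - z^2) dz = (-2*z) dz, which multiplied by dx ∧ dw gives (2*z) dx ∧ dz ∧ dw
  d(w*y - 2*x + y^2) includes (∂/∂x)(w*y - 2*x + y^2) dx = (-2) dx, which multiplied by dy ∧ dz gives (-2) dx ∧ dy ∧ dz
  d(w*y - 2*x + y^2) includes (∂/∂w)(w*y - 2*x + y^2) dw = (y) dw, which multiplied by dy ∧ dz gives (y) dy ∧ dz ∧ dw
  d(w*z + 3*x*y + 3*x*z) includes (∂/∂x)(w*z + 3*x*y + 3*x*z) dx = (3*y + 3*z) dx, which multiplied by dy ∧ dw gives (3*y + 3*z) dx ∧ dy ∧ dw
  d(w*z + 3*x*y + 3*x*z) includes (∂/∂z)(w*z + 3*x*y + 3*x*z) dz = (w + 3*x) dz, which multiplied by dy ∧ dw gives (-w - 3*x) dy ∧ dz ∧ dw
Collecting like 3-forms: d(omega) = (-3*y - 2) dx ∧ dy ∧ dz + (-2*x + 3*y + 3*z) dx ∧ dy ∧ dw + (2*z) dx ∧ dz ∧ dw + (-w - 3*x + y) dy ∧ dz ∧ dw.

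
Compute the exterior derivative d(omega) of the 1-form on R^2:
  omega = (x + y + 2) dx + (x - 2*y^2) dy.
d(omega) = 0

For a 1-form omega = sum_i f_i dx_i, the exterior derivative is
  d(omega) = sum_{i < j} (∂f_j/∂x_i - ∂f_i/∂x_j) dx_i ∧ dx_j.

Assembling: d(omega) = 0.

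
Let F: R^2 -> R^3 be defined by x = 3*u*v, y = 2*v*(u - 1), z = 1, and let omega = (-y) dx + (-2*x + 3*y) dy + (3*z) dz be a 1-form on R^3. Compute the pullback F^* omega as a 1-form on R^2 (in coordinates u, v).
F^* omega = (6*v^2*(-u - 1)) du + (6*v*(-u^2 - u + 2)) dv

Using F^*(f dg) = (f ∘ F) d(g ∘ F), substitute each coordinate x_i by F_i(u, v) in f_i, and replace dx_i by d F_i = (∂F_i/∂u) du + (∂F_i/∂v) dv.
  For the x component: f_1(F) = 2*v*(1 - u); d F_1 = (3*v) du + (3*u) dv
  For the y component: f_2(F) = -6*v; d F_2 = (2*v) du + (2*u - 2) dv
  For the z component: f_3(F) = 3; d F_3 = (0) du + (0) dv
Combining and collecting du, dv coefficients:
  coeff of du: 6*v^2*(-u - 1)
  coeff of dv: 6*v*(-u^2 - u + 2)
F^* omega = (6*v^2*(-u - 1)) du + (6*v*(-u^2 - u + 2)) dv.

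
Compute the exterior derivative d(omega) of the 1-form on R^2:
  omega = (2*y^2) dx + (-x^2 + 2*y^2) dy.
d(omega) = (-2*x - 4*y) dx ∧ dy

For a 1-form omega = sum_i f_i dx_i, the exterior derivative is
  d(omega) = sum_{i < j} (∂f_j/∂x_i - ∂f_i/∂x_j) dx_i ∧ dx_j.
  coefficient of dx ∧ dy: ∂f_2/∂x - ∂f_1/∂y = ∂(-x^2 + 2*y^2)/∂x - ∂(2*y^2)/∂y = -2*x - 4*y
Assembling: d(omega) = (-2*x - 4*y) dx ∧ dy.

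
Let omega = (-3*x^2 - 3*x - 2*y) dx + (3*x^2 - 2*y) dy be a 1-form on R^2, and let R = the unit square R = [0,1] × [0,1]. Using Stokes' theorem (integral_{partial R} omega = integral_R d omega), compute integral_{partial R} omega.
integral_(partial R) omega = 5

Stokes: integral_partial_R omega = integral_R d omega with d omega = (∂Q/∂x - ∂P/∂y) dx ∧ dy.
  ∂Q/∂x = 6*x
  ∂P/∂y = -2
  integrand = ∂Q/∂x - ∂P/∂y = 6*x + 2.
Integrating over R: integral_0^1 integral_0^1 (6*x + 2) dx dy = 5.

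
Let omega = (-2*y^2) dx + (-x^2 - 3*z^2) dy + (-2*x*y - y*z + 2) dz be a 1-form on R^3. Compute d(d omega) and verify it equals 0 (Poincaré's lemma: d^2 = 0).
d(d omega) = 0

Step 1: d omega = sum_{i<j} (∂f_j/∂x_i - ∂f_i/∂x_j) dx_i ∧ dx_j:
  coeff of dx ∧ dy: -2*x + 4*y
  coeff of dx ∧ dz: -2*y
  coeff of dy ∧ dz: -2*x + 5*z
Step 2: Apply d again to each 2-form coefficient. The only possible 3-form in R^3 is dx ∧ dy ∧ dz, with coefficient
  ∂(coeff of dy∧dz)/∂x - ∂(coeff of dx∧dz)/∂y + ∂(coeff of dx∧dy)/∂z
  = ∂/∂x (-2*x + 5*z) - ∂/∂y (-2*y) + ∂/∂z (-2*x + 4*y).
Each of these terms simplifies to sums of mixed partials that cancel in pairs. The result is 0 (by equality of mixed partials for smooth functions — Schwarz / Clairaut).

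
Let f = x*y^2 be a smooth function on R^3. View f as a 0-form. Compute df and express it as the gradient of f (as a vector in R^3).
df = (y^2) dx + (2*x*y) dy + (0) dz; grad f = (y^2, 2*x*y, 0)

For a 0-form f, d f = (∂f/∂x) dx + (∂f/∂y) dy + (∂f/∂z) dz. The components of the vector representation are exactly the entries of grad f in Cartesian coordinates:
  ∂f/∂x = y^2
  ∂f/∂y = 2*x*y
  ∂f/∂z = 0.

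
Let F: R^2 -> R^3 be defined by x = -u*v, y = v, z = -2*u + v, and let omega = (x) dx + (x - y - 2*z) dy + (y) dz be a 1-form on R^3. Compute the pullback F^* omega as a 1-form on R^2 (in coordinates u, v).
F^* omega = (v*(u*v - 2)) du + (u^2*v - u*v + 4*u - 2*v) dv

Using F^*(f dg) = (f ∘ F) d(g ∘ F), substitute each coordinate x_i by F_i(u, v) in f_i, and replace dx_i by d F_i = (∂F_i/∂u) du + (∂F_i/∂v) dv.
  For the x component: f_1(F) = -u*v; d F_1 = (-v) du + (-u) dv
  For the y component: f_2(F) = -u*v + 4*u - 3*v; d F_2 = (0) du + (1) dv
  For the z component: f_3(F) = v; d F_3 = (-2) du + (1) dv
Combining and collecting du, dv coefficients:
  coeff of du: v*(u*v - 2)
  coeff of dv: u^2*v - u*v + 4*u - 2*v
F^* omega = (v*(u*v - 2)) du + (u^2*v - u*v + 4*u - 2*v) dv.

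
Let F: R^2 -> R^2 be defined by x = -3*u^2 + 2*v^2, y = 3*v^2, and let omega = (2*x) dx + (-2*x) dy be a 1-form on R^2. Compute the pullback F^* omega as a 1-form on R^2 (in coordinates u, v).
F^* omega = (36*u^3 - 24*u*v^2) du + (12*u^2*v - 8*v^3) dv

Using F^*(f dg) = (f ∘ F) d(g ∘ F), substitute each coordinate x_i by F_i(u, v) in f_i, and replace dx_i by d F_i = (∂F_i/∂u) du + (∂F_i/∂v) dv.
  For the x component: f_1(F) = -6*u^2 + 4*v^2; d F_1 = (-6*u) du + (4*v) dv
  For the y component: f_2(F) = 6*u^2 - 4*v^2; d F_2 = (0) du + (6*v) dv
Combining and collecting du, dv coefficients:
  coeff of du: 36*u^3 - 24*u*v^2
  coeff of dv: 12*u^2*v - 8*v^3
F^* omega = (36*u^3 - 24*u*v^2) du + (12*u^2*v - 8*v^3) dv.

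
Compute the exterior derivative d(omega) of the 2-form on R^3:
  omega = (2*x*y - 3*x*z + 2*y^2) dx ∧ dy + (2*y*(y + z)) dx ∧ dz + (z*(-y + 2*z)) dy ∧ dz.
d(omega) = (-3*x - 4*y - 2*z) dx ∧ dy ∧ dz

For a 2-form omega = sum_{i<j} g_{ij} dx_i ∧ dx_j, the exterior derivative is
  d(omega) = sum_{i<j} d(g_{ij}) ∧ dx_i ∧ dx_j = sum_{i<j, k} (∂g_{ij}/∂x_k) dx_k ∧ dx_i ∧ dx_j.
Expand each term, using dx_k ∧ dx_i ∧ dx_j = sgn(permutation) dx_{(a)} ∧ dx_{(b)} ∧ dx_{(c)} with (a < b < c) sorted:
  d(2*x*y - 3*x*z + 2*y^2) includes (∂/∂z)(2*x*y - 3*x*z + 2*y^2) dz = (-3*x) dz, which multiplied by dx ∧ dy gives (-3*x) dx ∧ dy ∧ dz
  d(2*y*(y + z)) includes (∂/∂y)(2*y*(y + z)) dy = (4*y + 2*z) dy, which multiplied by dx ∧ dz gives (-4*y - 2*z) dx ∧ dy ∧ dz
Collecting like 3-forms: d(omega) = (-3*x - 4*y - 2*z) dx ∧ dy ∧ dz.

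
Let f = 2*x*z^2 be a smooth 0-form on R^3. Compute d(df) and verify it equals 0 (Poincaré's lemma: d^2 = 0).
d(df) = 0

Step 1: df = sum_i (∂f/∂x_i) dx_i = (2*z^2) dx + (0) dy + (4*x*z) dz.
Step 2: Apply d again. Using the 1-form formula, the coefficient of dx ∧ dy in d(df) is ∂^2 f/∂x ∂y - ∂^2 f/∂y ∂x = (0) - (0) = 0 (equality of mixed partials for smooth f).
Similarly for dx ∧ dz and dy ∧ dz — all coefficients vanish. So d(df) = 0.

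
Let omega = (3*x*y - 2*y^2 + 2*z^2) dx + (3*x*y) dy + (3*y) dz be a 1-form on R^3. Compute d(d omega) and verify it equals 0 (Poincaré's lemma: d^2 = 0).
d(d omega) = 0

Step 1: d omega = sum_{i<j} (∂f_j/∂x_i - ∂f_i/∂x_j) dx_i ∧ dx_j:
  coeff of dx ∧ dy: -3*x + 7*y
  coeff of dx ∧ dz: -4*z
  coeff of dy ∧ dz: 3
Step 2: Apply d again to each 2-form coefficient. The only possible 3-form in R^3 is dx ∧ dy ∧ dz, with coefficient
  ∂(coeff of dy∧dz)/∂x - ∂(coeff of dx∧dz)/∂y + ∂(coeff of dx∧dy)/∂z
  = ∂/∂x (3) - ∂/∂y (-4*z) + ∂/∂z (-3*x + 7*y).
Each of these terms simplifies to sums of mixed partials that cancel in pairs. The result is 0 (by equality of mixed partials for smooth functions — Schwarz / Clairaut).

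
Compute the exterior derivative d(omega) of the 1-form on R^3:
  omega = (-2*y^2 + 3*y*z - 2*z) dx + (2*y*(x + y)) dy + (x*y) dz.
d(omega) = (6*y - 3*z) dx ∧ dy + (2 - 2*y) dx ∧ dz + (x) dy ∧ dz

For a 1-form omega = sum_i f_i dx_i, the exterior derivative is
  d(omega) = sum_{i < j} (∂f_j/∂x_i - ∂f_i/∂x_j) dx_i ∧ dx_j.
  coefficient of dx ∧ dy: ∂f_2/∂x - ∂f_1/∂y = ∂(2*y*(x + y))/∂x - ∂(-2*y^2 + 3*y*z - 2*z)/∂y = 6*y - 3*z
  coefficient of dx ∧ dz: ∂f_3/∂x - ∂f_1/∂z = ∂(x*y)/∂x - ∂(-2*y^2 + 3*y*z - 2*z)/∂z = 2 - 2*y
  coefficient of dy ∧ dz: ∂f_3/∂y - ∂f_2/∂z = ∂(x*y)/∂y - ∂(2*y*(x + y))/∂z = x
Assembling: d(omega) = (6*y - 3*z) dx ∧ dy + (2 - 2*y) dx ∧ dz + (x) dy ∧ dz.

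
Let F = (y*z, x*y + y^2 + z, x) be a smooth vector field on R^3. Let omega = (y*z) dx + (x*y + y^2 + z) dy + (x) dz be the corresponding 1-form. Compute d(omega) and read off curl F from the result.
d(omega) = (-1) dy ∧ dz + (y - 1) dz ∧ dx + (y - z) dx ∧ dy; curl F = (-1, y - 1, y - z)

d omega = sum_{i<j} (∂f_j/∂x_i - ∂f_i/∂x_j) dx_i ∧ dx_j. Under the identification (dy ∧ dz, dz ∧ dx, dx ∧ dy) ↔ (e_x, e_y, e_z), the coefficients are exactly the components of curl F. Compute:
  ∂R/∂y - ∂Q/∂z = (0) - (1) = -1
  ∂P/∂z - ∂R/∂x = (y) - (1) = y - 1
  ∂Q/∂x - ∂P/∂y = (y) - (z) = y - z.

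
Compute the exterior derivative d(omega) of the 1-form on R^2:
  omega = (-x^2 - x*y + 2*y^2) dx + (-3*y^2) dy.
d(omega) = (x - 4*y) dx ∧ dy

For a 1-form omega = sum_i f_i dx_i, the exterior derivative is
  d(omega) = sum_{i < j} (∂f_j/∂x_i - ∂f_i/∂x_j) dx_i ∧ dx_j.
  coefficient of dx ∧ dy: ∂f_2/∂x - ∂f_1/∂y = ∂(-3*y^2)/∂x - ∂(-x^2 - x*y + 2*y^2)/∂y = x - 4*y
Assembling: d(omega) = (x - 4*y) dx ∧ dy.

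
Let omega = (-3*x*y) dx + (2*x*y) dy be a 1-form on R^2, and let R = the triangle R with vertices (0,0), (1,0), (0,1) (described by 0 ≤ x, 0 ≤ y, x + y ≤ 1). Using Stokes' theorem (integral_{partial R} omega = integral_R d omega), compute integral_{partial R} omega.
integral_(partial R) omega = 5/6

Stokes: integral_partial_R omega = integral_R d omega with d omega = (∂Q/∂x - ∂P/∂y) dx ∧ dy.
  ∂Q/∂x = 2*y
  ∂P/∂y = -3*x
  integrand = ∂Q/∂x - ∂P/∂y = 3*x + 2*y.
Integrating over R: integral_0^1 integral_0^{1-x} (3*x + 2*y) dy dx = 5/6.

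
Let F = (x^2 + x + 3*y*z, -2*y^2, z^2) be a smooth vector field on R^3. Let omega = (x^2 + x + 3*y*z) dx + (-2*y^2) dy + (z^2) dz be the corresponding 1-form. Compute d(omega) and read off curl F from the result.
d(omega) = (0) dy ∧ dz + (3*y) dz ∧ dx + (-3*z) dx ∧ dy; curl F = (0, 3*y, -3*z)

d omega = sum_{i<j} (∂f_j/∂x_i - ∂f_i/∂x_j) dx_i ∧ dx_j. Under the identification (dy ∧ dz, dz ∧ dx, dx ∧ dy) ↔ (e_x, e_y, e_z), the coefficients are exactly the components of curl F. Compute:
  ∂R/∂y - ∂Q/∂z = (0) - (0) = 0
  ∂P/∂z - ∂R/∂x = (3*y) - (0) = 3*y
  ∂Q/∂x - ∂P/∂y = (0) - (3*z) = -3*z.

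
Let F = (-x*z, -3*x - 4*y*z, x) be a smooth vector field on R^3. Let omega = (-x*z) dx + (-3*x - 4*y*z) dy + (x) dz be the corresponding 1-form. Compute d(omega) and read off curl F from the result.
d(omega) = (4*y) dy ∧ dz + (-x - 1) dz ∧ dx + (-3) dx ∧ dy; curl F = (4*y, -x - 1, -3)

d omega = sum_{i<j} (∂f_j/∂x_i - ∂f_i/∂x_j) dx_i ∧ dx_j. Under the identification (dy ∧ dz, dz ∧ dx, dx ∧ dy) ↔ (e_x, e_y, e_z), the coefficients are exactly the components of curl F. Compute:
  ∂R/∂y - ∂Q/∂z = (0) - (-4*y) = 4*y
  ∂P/∂z - ∂R/∂x = (-x) - (1) = -x - 1
  ∂Q/∂x - ∂P/∂y = (-3) - (0) = -3.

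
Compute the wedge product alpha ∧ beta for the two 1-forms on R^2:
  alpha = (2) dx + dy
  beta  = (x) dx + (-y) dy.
alpha ∧ beta = (-x - 2*y) dx ∧ dy

Distribute the wedge, using dx_i ∧ dx_j = -dx_j ∧ dx_i and dx_i ∧ dx_i = 0. For each pair (i, j) with i < j, the coefficient of dx_i ∧ dx_j in alpha ∧ beta is (alpha_i * beta_j - alpha_j * beta_i). Collecting: alpha ∧ beta = (-x - 2*y) dx ∧ dy.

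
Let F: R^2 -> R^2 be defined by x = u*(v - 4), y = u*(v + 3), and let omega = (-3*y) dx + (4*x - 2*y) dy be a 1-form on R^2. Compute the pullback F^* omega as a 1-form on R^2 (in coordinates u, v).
F^* omega = (u*(-v^2 - 13*v - 30)) du + (u^2*(-v - 31)) dv

Using F^*(f dg) = (f ∘ F) d(g ∘ F), substitute each coordinate x_i by F_i(u, v) in f_i, and replace dx_i by d F_i = (∂F_i/∂u) du + (∂F_i/∂v) dv.
  For the x component: f_1(F) = 3*u*(-v - 3); d F_1 = (v - 4) du + (u) dv
  For the y component: f_2(F) = 2*u*(v - 11); d F_2 = (v + 3) du + (u) dv
Combining and collecting du, dv coefficients:
  coeff of du: u*(-v^2 - 13*v - 30)
  coeff of dv: u^2*(-v - 31)
F^* omega = (u*(-v^2 - 13*v - 30)) du + (u^2*(-v - 31)) dv.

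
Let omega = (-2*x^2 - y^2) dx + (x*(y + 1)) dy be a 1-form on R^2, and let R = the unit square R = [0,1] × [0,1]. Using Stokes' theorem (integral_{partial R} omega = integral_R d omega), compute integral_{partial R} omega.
integral_(partial R) omega = 5/2

Stokes: integral_partial_R omega = integral_R d omega with d omega = (∂Q/∂x - ∂P/∂y) dx ∧ dy.
  ∂Q/∂x = y + 1
  ∂P/∂y = -2*y
  integrand = ∂Q/∂x - ∂P/∂y = 3*y + 1.
Integrating over R: integral_0^1 integral_0^1 (3*y + 1) dx dy = 5/2.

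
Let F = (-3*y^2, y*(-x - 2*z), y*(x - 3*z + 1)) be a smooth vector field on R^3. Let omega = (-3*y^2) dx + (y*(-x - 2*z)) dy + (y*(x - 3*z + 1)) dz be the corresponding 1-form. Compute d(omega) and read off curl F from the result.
d(omega) = (x + 2*y - 3*z + 1) dy ∧ dz + (-y) dz ∧ dx + (5*y) dx ∧ dy; curl F = (x + 2*y - 3*z + 1, -y, 5*y)

d omega = sum_{i<j} (∂f_j/∂x_i - ∂f_i/∂x_j) dx_i ∧ dx_j. Under the identification (dy ∧ dz, dz ∧ dx, dx ∧ dy) ↔ (e_x, e_y, e_z), the coefficients are exactly the components of curl F. Compute:
  ∂R/∂y - ∂Q/∂z = (x - 3*z + 1) - (-2*y) = x + 2*y - 3*z + 1
  ∂P/∂z - ∂R/∂x = (0) - (y) = -y
  ∂Q/∂x - ∂P/∂y = (-y) - (-6*y) = 5*y.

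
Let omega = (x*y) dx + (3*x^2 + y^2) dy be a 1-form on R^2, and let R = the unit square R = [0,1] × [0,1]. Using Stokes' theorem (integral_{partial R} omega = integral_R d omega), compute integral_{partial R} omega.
integral_(partial R) omega = 5/2

Stokes: integral_partial_R omega = integral_R d omega with d omega = (∂Q/∂x - ∂P/∂y) dx ∧ dy.
  ∂Q/∂x = 6*x
  ∂P/∂y = x
  integrand = ∂Q/∂x - ∂P/∂y = 5*x.
Integrating over R: integral_0^1 integral_0^1 (5*x) dx dy = 5/2.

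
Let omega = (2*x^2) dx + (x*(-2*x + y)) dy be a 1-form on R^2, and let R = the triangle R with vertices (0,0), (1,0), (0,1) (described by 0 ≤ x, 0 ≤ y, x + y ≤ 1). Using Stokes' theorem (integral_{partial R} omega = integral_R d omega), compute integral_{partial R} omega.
integral_(partial R) omega = -1/2

Stokes: integral_partial_R omega = integral_R d omega with d omega = (∂Q/∂x - ∂P/∂y) dx ∧ dy.
  ∂Q/∂x = -4*x + y
  ∂P/∂y = 0
  integrand = ∂Q/∂x - ∂P/∂y = -4*x + y.
Integrating over R: integral_0^1 integral_0^{1-x} (-4*x + y) dy dx = -1/2.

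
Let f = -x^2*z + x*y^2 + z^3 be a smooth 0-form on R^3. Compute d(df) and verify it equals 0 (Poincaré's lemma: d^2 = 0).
d(df) = 0

Step 1: df = sum_i (∂f/∂x_i) dx_i = (-2*x*z + y^2) dx + (2*x*y) dy + (-x^2 + 3*z^2) dz.
Step 2: Apply d again. Using the 1-form formula, the coefficient of dx ∧ dy in d(df) is ∂^2 f/∂x ∂y - ∂^2 f/∂y ∂x = (2*y) - (2*y) = 0 (equality of mixed partials for smooth f).
Similarly for dx ∧ dz and dy ∧ dz — all coefficients vanish. So d(df) = 0.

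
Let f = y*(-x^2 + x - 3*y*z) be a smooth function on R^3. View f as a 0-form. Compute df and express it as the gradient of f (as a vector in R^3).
df = (y*(1 - 2*x)) dx + (-x^2 + x - 6*y*z) dy + (-3*y^2) dz; grad f = (y*(1 - 2*x), -x^2 + x - 6*y*z, -3*y^2)

For a 0-form f, d f = (∂f/∂x) dx + (∂f/∂y) dy + (∂f/∂z) dz. The components of the vector representation are exactly the entries of grad f in Cartesian coordinates:
  ∂f/∂x = y*(1 - 2*x)
  ∂f/∂y = -x^2 + x - 6*y*z
  ∂f/∂z = -3*y^2.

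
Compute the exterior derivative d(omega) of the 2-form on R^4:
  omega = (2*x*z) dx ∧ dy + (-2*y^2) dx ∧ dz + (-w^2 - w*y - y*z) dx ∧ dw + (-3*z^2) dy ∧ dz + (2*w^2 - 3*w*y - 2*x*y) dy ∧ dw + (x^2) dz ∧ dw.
d(omega) = (2*x + 4*y) dx ∧ dy ∧ dz + (w - 2*y + z) dx ∧ dy ∧ dw + (2*x + y) dx ∧ dz ∧ dw

For a 2-form omega = sum_{i<j} g_{ij} dx_i ∧ dx_j, the exterior derivative is
  d(omega) = sum_{i<j} d(g_{ij}) ∧ dx_i ∧ dx_j = sum_{i<j, k} (∂g_{ij}/∂x_k) dx_k ∧ dx_i ∧ dx_j.
Expand each term, using dx_k ∧ dx_i ∧ dx_j = sgn(permutation) dx_{(a)} ∧ dx_{(b)} ∧ dx_{(c)} with (a < b < c) sorted:
  d(2*x*z) includes (∂/∂z)(2*x*z) dz = (2*x) dz, which multiplied by dx ∧ dy gives (2*x) dx ∧ dy ∧ dz
  d(-2*y^2) includes (∂/∂y)(-2*y^2) dy = (-4*y) dy, which multiplied by dx ∧ dz gives (4*y) dx ∧ dy ∧ dz
  d(-w^2 - w*y - y*z) includes (∂/∂y)(-w^2 - w*y - y*z) dy = (-w - z) dy, which multiplied by dx ∧ dw gives (w + z) dx ∧ dy ∧ dw
  d(-w^2 - w*y - y*z) includes (∂/∂z)(-w^2 - w*y - y*z) dz = (-y) dz, which multiplied by dx ∧ dw gives (y) dx ∧ dz ∧ dw
  d(2*w^2 - 3*w*y - 2*x*y) includes (∂/∂x)(2*w^2 - 3*w*y - 2*x*y) dx = (-2*y) dx, which multiplied by dy ∧ dw gives (-2*y) dx ∧ dy ∧ dw
  d(x^2) includes (∂/∂x)(x^2) dx = (2*x) dx, which multiplied by dz ∧ dw gives (2*x) dx ∧ dz ∧ dw
Collecting like 3-forms: d(omega) = (2*x + 4*y) dx ∧ dy ∧ dz + (w - 2*y + z) dx ∧ dy ∧ dw + (2*x + y) dx ∧ dz ∧ dw.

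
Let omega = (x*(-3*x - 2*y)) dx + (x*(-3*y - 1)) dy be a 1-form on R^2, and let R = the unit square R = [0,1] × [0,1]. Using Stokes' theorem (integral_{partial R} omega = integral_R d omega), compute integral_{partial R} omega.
integral_(partial R) omega = -3/2

Stokes: integral_partial_R omega = integral_R d omega with d omega = (∂Q/∂x - ∂P/∂y) dx ∧ dy.
  ∂Q/∂x = -3*y - 1
  ∂P/∂y = -2*x
  integrand = ∂Q/∂x - ∂P/∂y = 2*x - 3*y - 1.
Integrating over R: integral_0^1 integral_0^1 (2*x - 3*y - 1) dx dy = -3/2.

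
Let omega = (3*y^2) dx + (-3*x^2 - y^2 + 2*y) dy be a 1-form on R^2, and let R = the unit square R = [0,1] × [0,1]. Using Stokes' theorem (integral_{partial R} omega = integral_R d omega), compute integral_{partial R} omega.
integral_(partial R) omega = -6

Stokes: integral_partial_R omega = integral_R d omega with d omega = (∂Q/∂x - ∂P/∂y) dx ∧ dy.
  ∂Q/∂x = -6*x
  ∂P/∂y = 6*y
  integrand = ∂Q/∂x - ∂P/∂y = -6*x - 6*y.
Integrating over R: integral_0^1 integral_0^1 (-6*x - 6*y) dx dy = -6.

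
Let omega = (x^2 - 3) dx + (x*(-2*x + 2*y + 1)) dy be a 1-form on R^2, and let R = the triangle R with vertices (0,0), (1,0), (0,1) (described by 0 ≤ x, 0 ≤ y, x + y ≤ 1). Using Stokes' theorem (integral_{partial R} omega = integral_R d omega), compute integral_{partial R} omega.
integral_(partial R) omega = 1/6

Stokes: integral_partial_R omega = integral_R d omega with d omega = (∂Q/∂x - ∂P/∂y) dx ∧ dy.
  ∂Q/∂x = -4*x + 2*y + 1
  ∂P/∂y = 0
  integrand = ∂Q/∂x - ∂P/∂y = -4*x + 2*y + 1.
Integrating over R: integral_0^1 integral_0^{1-x} (-4*x + 2*y + 1) dy dx = 1/6.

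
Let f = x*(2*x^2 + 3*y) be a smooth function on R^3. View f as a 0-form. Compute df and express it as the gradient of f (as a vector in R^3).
df = (6*x^2 + 3*y) dx + (3*x) dy + (0) dz; grad f = (6*x^2 + 3*y, 3*x, 0)

For a 0-form f, d f = (∂f/∂x) dx + (∂f/∂y) dy + (∂f/∂z) dz. The components of the vector representation are exactly the entries of grad f in Cartesian coordinates:
  ∂f/∂x = 6*x^2 + 3*y
  ∂f/∂y = 3*x
  ∂f/∂z = 0.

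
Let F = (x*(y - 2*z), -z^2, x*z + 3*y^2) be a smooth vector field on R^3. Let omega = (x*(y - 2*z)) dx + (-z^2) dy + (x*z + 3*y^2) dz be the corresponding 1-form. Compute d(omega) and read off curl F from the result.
d(omega) = (6*y + 2*z) dy ∧ dz + (-2*x - z) dz ∧ dx + (-x) dx ∧ dy; curl F = (6*y + 2*z, -2*x - z, -x)

d omega = sum_{i<j} (∂f_j/∂x_i - ∂f_i/∂x_j) dx_i ∧ dx_j. Under the identification (dy ∧ dz, dz ∧ dx, dx ∧ dy) ↔ (e_x, e_y, e_z), the coefficients are exactly the components of curl F. Compute:
  ∂R/∂y - ∂Q/∂z = (6*y) - (-2*z) = 6*y + 2*z
  ∂P/∂z - ∂R/∂x = (-2*x) - (z) = -2*x - z
  ∂Q/∂x - ∂P/∂y = (0) - (x) = -x.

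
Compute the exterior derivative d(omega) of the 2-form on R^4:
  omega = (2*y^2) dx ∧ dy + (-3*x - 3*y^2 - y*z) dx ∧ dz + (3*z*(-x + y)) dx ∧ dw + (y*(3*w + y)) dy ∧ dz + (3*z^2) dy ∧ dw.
d(omega) = (6*y + z) dx ∧ dy ∧ dz + (-3*z) dx ∧ dy ∧ dw + (3*x - 3*y) dx ∧ dz ∧ dw + (3*y - 6*z) dy ∧ dz ∧ dw

For a 2-form omega = sum_{i<j} g_{ij} dx_i ∧ dx_j, the exterior derivative is
  d(omega) = sum_{i<j} d(g_{ij}) ∧ dx_i ∧ dx_j = sum_{i<j, k} (∂g_{ij}/∂x_k) dx_k ∧ dx_i ∧ dx_j.
Expand each term, using dx_k ∧ dx_i ∧ dx_j = sgn(permutation) dx_{(a)} ∧ dx_{(b)} ∧ dx_{(c)} with (a < b < c) sorted:
  d(-3*x - 3*y^2 - y*z) includes (∂/∂y)(-3*x - 3*y^2 - y*z) dy = (-6*y - z) dy, which multiplied by dx ∧ dz gives (6*y + z) dx ∧ dy ∧ dz
  d(3*z*(-x + y)) includes (∂/∂y)(3*z*(-x + y)) dy = (3*z) dy, which multiplied by dx ∧ dw gives (-3*z) dx ∧ dy ∧ dw
  d(3*z*(-x + y)) includes (∂/∂z)(3*z*(-x + y)) dz = (-3*x + 3*y) dz, which multiplied by dx ∧ dw gives (3*x - 3*y) dx ∧ dz ∧ dw
  d(y*(3*w + y)) includes (∂/∂w)(y*(3*w + y)) dw = (3*y) dw, which multiplied by dy ∧ dz gives (3*y) dy ∧ dz ∧ dw
  d(3*z^2) includes (∂/∂z)(3*z^2) dz = (6*z) dz, which multiplied by dy ∧ dw gives (-6*z) dy ∧ dz ∧ dw
Collecting like 3-forms: d(omega) = (6*y + z) dx ∧ dy ∧ dz + (-3*z) dx ∧ dy ∧ dw + (3*x - 3*y) dx ∧ dz ∧ dw + (3*y - 6*z) dy ∧ dz ∧ dw.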